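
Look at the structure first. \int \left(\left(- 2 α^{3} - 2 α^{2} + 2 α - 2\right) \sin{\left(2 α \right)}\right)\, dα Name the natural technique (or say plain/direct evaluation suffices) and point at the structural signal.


Verdict: integration by parts — a polynomial factor - 2 α^{3} - 2 α^{2} + 2 α - 2 multiplies \sin{\left(2 α \right)}; differentiating - 2 α^{3} - 2 α^{2} + 2 α - 2 lowers its degree while \sin{\left(2 α \right)} integrates cleanly, so parts wins.


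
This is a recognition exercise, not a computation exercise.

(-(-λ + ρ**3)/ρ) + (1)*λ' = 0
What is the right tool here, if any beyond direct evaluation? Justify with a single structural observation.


Diagnosis: a linear integrating factor — the unknown enters only to the first power against a nonzero forcing term — the integrating-factor template applies directly.


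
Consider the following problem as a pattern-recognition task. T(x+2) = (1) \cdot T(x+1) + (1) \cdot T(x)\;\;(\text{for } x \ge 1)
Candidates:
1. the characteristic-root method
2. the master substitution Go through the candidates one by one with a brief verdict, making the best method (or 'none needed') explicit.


Verdict: the characteristic-root method — the recurrence is linear and homogeneous with constant coefficients, so the ansatz r^x turns it into a polynomial equation for r.
- the characteristic-root method: yes, a natural case for it.
- the master substitution — the recursive argument is a shift of the index, not a fixed fraction of it.


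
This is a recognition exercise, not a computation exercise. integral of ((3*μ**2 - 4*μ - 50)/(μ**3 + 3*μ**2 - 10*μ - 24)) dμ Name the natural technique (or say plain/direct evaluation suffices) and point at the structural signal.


Best approach: partial fractions — rational integrand, reducible denominator μ**3 + 3*μ**2 - 10*μ - 24: decompose first, integrate second.


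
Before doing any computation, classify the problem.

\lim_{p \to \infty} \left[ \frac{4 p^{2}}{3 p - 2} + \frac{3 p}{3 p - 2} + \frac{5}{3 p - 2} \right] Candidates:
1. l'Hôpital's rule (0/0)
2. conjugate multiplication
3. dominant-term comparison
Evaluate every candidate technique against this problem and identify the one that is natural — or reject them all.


Technique: dominant-term comparison — as p grows, only the highest-degree terms matter — compare leading terms and read the limit off.
- l'Hôpital's rule (0/0): no 0/0 form appears: written as one quotient, top and bottom both grow without bound, and the ratio is decided by their leading terms.
- conjugate multiplication: the conjugate move applies to radical differences, which this is not.
- dominant-term comparison — yes — fits the structure here.


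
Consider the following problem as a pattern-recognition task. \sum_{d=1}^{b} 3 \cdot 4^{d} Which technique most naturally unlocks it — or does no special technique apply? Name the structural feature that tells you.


Best approach: the geometric series formula — consecutive terms stand in a fixed index-free ratio — the geometric sum formula closes it.


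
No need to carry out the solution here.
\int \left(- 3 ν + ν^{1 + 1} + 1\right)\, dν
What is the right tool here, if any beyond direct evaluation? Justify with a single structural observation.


Technique: no special technique — the integrand is a sum of constant multiples of powers of ν — integrate term by term.


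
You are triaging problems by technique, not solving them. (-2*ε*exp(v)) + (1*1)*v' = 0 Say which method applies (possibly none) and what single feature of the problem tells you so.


Technique: separation of variables — separating collects all v-dependence with the derivative and leaves all ε-dependence opposite: variables separate.


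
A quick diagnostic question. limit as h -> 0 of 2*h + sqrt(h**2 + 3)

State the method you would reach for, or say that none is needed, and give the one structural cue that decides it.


Verdict: no special technique — nothing blocks direct substitution at 0: plug in and finish.


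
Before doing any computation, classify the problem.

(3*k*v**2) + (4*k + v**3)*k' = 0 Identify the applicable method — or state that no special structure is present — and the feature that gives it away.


Verdict: the exact-equation method — the mixed-partials test passes for 3*k*v**2 and 4*k + v**3, so a potential function exists as presented.


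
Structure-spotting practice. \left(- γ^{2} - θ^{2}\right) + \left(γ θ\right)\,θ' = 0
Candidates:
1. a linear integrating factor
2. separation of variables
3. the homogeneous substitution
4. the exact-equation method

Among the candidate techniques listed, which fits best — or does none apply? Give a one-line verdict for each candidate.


Best approach: the homogeneous substitution — the slope is degree-zero homogeneous: the ratio substitution v = θ/γ collapses it. A Bernoulli substitution is a fair alternative on this equation directly; the homogeneous reading takes it as given.
- a linear integrating factor — a nonlinear term in the unknown puts this outside the integrating-factor template.
- separation of variables — no division isolates the independent variable from the unknown.
- the homogeneous substitution — yes, a natural case for it.
- the exact-equation method — no potential function has this form as its differential, as written.


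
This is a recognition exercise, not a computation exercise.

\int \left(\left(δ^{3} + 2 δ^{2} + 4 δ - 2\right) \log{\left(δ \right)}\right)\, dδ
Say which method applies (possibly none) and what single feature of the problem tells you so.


Best approach: integration by parts — take \log{\left(δ \right)} as the piece to differentiate: what remains is a power-rule integral in disguise.


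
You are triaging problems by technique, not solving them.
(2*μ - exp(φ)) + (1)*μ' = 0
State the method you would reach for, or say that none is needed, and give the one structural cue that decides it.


Best approach: a linear integrating factor — μ appears only to the first power with coefficient 2 — the classic integrating-factor setup.


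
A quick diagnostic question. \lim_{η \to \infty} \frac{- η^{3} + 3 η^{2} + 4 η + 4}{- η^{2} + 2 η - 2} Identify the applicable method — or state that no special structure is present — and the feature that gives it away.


Method: dominant-term comparison — divide by the highest power of η present: lower-order terms vanish and the dominant ratio remains. As a single quotient, the ∞/∞ shape would yield to repeated differentiation as well — the growth comparison gets there in one look.


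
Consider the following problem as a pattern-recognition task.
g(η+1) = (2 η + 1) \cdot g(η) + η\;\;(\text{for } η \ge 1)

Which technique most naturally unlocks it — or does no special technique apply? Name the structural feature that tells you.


Diagnosis: a summation factor — the coefficient 2 η + 1 drifts with the index, so no fixed root exists; normalizing by the cumulative product telescopes it.


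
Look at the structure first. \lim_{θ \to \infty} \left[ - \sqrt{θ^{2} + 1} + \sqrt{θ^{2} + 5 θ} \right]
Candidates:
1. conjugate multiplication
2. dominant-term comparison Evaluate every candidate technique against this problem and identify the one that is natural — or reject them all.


Technique: conjugate multiplication — neither \sqrt{θ^{2} + 5 θ} nor \sqrt{θ^{2} + 1} converges alone, so rewrite their difference as a conjugate-rationalized quotient first.
- conjugate multiplication: applicable, and directly so.
- dominant-term comparison: no dominant power emerges to decide the limit by degree comparison.


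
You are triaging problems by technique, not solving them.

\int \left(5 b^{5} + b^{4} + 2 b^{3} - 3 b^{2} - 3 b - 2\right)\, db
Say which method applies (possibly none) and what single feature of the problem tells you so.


Method: no special technique — scan for structure and find none: constant multiples of powers of b, integrate directly.


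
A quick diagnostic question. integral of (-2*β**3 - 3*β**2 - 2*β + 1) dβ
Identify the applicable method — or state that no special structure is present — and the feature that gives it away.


Best approach: no special technique — the integrand is a sum of constant multiples of powers of β — integrate term by term.


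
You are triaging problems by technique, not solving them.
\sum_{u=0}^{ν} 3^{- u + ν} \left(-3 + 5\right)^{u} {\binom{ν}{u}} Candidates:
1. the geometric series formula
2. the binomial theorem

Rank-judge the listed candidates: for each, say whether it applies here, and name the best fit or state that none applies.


Technique: the binomial theorem — terms weighting {\binom{ν}{u}} against matched powers of (-3 + 5) and 3 reassemble into ((-3 + 5) + 3)^ν by the binomial theorem.
- the geometric series formula — no single multiplier carries one term to the next throughout the sum.
- the binomial theorem: a fit — the right tool for this form.


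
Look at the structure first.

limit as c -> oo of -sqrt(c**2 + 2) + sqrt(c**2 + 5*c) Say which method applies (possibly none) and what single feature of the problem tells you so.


Method: conjugate multiplication — the difference sqrt(c**2 + 5*c) - sqrt(c**2 + 2) is an ∞ − ∞ stalemate; its conjugate partner breaks the tie.


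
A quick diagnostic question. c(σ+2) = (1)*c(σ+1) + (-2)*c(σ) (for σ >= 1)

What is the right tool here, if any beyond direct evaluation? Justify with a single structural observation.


Diagnosis: the characteristic-root method — linear, homogeneous, constant coefficients: solutions of the form r^σ exist — find the roots of the characteristic polynomial.


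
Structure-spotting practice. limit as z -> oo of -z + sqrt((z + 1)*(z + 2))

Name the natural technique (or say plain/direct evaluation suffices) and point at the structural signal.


Technique: conjugate multiplication — neither sqrt((z + 1)*(z + 2)) nor z converges alone, so rewrite their difference as a conjugate-rationalized quotient first.


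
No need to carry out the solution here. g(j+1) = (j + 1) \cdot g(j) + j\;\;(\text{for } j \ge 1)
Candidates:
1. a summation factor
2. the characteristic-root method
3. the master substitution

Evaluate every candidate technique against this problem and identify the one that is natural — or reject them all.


Diagnosis: a summation factor — an index-dependent multiplier j + 1 rules out characteristic roots; a summation factor converts it to a pure difference.
- a summation factor — applies; the problem has the shape this method handles.
- the characteristic-root method: the coefficients vary with the index, breaking the constant-coefficient structure the method needs.
- the master substitution: the recursion steps by a constant offset, so exponential reindexing is pointless.


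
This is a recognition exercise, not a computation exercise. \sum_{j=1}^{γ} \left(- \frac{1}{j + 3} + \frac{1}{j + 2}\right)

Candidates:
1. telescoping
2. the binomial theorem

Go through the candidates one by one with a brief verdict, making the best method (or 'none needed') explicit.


Technique: telescoping — the piece each term subtracts is \frac{1}{j + 2} advanced by one index, and it reappears with a plus sign leading the following term — the sum collapses to its boundary terms.
- telescoping: yes, a natural case for it.
- the binomial theorem — there is no pair of bases whose matched powers would reassemble into a single binomial power.


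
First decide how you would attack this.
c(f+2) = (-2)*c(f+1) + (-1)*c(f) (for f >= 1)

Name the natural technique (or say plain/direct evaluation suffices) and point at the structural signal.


Method: the characteristic-root method — linear, homogeneous, constant coefficients: solutions of the form r^f exist — find the roots of the characteristic polynomial.


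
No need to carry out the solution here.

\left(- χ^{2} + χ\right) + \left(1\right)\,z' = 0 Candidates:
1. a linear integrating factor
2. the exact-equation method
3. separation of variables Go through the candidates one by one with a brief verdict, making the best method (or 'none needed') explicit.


Best approach: no special technique — solved for the derivative, z never appears on the right — this is a direct integration in χ, not a differential-equations problem at heart.
- a linear integrating factor — with the unknown absent the integrating factor is a formality; direct integration is the working structure.
- the exact-equation method: with the unknown absent from both coefficients, the cross-partial test holds emptily — nothing for the exact method to work on.
- separation of variables: separation is only trivially available — with the unknown absent from the slope this is a direct integration, not a separation problem.


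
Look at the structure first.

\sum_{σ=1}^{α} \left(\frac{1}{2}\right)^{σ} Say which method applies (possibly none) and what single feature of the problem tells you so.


Best approach: the geometric series formula — consecutive terms stand in a fixed index-free ratio — the geometric sum formula closes it.


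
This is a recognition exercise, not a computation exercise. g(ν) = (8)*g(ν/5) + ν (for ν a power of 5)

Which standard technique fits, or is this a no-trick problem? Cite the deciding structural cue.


Diagnosis: the master substitution — the argument shrinks by the factor 5, so measure the index on a logarithmic scale and the recursion becomes a shift.


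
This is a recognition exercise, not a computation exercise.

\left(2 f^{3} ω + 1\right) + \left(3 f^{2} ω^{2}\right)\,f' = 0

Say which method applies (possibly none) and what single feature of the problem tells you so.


Technique: the exact-equation method — the compatibility test passes: the f-derivative of 2 f^{3} ω + 1 matches the ω-derivative of 3 f^{2} ω^{2}, so integrate a potential.


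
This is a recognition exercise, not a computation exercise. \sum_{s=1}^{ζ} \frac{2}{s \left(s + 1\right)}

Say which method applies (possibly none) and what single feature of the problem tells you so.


Diagnosis: telescoping — \frac{2}{s \left(s + 1\right)} hides a difference of shifted reciprocals — decompose it and the middle of the sum vanishes.


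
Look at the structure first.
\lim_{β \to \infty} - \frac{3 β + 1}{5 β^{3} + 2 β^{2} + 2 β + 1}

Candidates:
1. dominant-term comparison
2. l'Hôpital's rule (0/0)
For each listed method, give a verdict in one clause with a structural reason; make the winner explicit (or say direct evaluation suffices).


Method: dominant-term comparison — growth-rate triage: the leading powers of β decide the limit, everything else is noise.
- dominant-term comparison — a fit — the right tool for this form.
- l'Hôpital's rule (0/0) — no 0/0 form appears: written as one quotient, top and bottom both grow without bound, and the ratio is decided by their leading terms.


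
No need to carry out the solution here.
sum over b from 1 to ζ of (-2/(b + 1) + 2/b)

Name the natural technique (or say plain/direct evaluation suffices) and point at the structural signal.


Diagnosis: telescoping — difference-of-shifts structure (each term adds 2/b, then subtracts its one-index-advanced value, which the following term adds back) leaves only the first and last pieces standing.


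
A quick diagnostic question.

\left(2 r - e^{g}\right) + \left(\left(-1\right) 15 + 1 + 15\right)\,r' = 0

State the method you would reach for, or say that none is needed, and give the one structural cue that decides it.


Diagnosis: a linear integrating factor — arrange it as r' + 2·r = (the forcing term) and the integrating factor does the rest.


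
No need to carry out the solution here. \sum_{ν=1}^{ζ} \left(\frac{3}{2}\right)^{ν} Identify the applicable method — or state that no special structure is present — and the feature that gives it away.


Best approach: the geometric series formula — the ratio of consecutive terms is the constant \frac{3}{2}, independent of the index — a geometric sum.


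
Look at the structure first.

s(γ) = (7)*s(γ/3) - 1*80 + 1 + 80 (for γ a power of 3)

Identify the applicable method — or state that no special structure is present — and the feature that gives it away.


Verdict: the master substitution — the argument γ/3 divides the index by 3; the standard γ = 3^m substitution converts it to a constant-shift recurrence.


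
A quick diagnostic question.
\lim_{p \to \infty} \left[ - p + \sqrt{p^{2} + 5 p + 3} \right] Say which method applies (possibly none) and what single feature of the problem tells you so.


Method: conjugate multiplication — turning the difference into a conjugate-rationalized ratio makes the limit readable.


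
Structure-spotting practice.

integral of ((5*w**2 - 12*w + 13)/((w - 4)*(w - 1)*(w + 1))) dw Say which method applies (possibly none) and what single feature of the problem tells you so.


Verdict: partial fractions — a proper rational integrand whose denominator splits into simpler factors — decompose into partial fractions first.


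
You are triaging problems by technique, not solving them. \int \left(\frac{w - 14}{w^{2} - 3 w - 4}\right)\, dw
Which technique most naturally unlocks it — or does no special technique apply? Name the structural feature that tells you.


Method: partial fractions — w^{2} - 3 w - 4 splits into linear pieces, so the quotient is a sum of simple fractions — decompose before integrating.


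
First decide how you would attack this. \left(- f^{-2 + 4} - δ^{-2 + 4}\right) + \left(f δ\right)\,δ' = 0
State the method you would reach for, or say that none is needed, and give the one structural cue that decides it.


Technique: the homogeneous substitution — the slope's numerator and denominator have matching total degree, so it depends only on δ/f and the ratio substitution collapses it. This doubles as a Bernoulli equation in the unknown as written; the homogeneous route needs no setup at all.


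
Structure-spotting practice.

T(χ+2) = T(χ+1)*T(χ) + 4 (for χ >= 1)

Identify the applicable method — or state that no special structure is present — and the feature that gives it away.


Verdict: no special technique — this one you iterate or analyze qualitatively: the nonlinearity defeats linear solution methods.


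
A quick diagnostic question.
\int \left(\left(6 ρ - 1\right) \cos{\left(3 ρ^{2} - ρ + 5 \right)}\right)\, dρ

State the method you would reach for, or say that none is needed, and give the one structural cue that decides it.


Diagnosis: u-substitution — structure check: outer function, inner expression 3 ρ^{2} - ρ + 5, inner derivative as a factor — the classic u = 3 ρ^{2} - ρ + 5 pattern.


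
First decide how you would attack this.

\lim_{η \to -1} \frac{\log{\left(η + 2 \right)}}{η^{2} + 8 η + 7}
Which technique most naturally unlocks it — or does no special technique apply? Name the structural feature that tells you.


Verdict: l'Hôpital's rule (0/0) — numerator and denominator both vanish at -1 — a genuine 0/0 form, which is exactly when l'Hôpital applies. A local series expansion at the point resolves it as well; the rule is the packaged version of that step.


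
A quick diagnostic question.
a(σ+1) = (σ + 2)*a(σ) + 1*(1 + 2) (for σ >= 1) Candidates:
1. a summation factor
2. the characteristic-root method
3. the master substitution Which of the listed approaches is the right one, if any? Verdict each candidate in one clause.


Diagnosis: a summation factor — one-term recursion with variable weight σ + 2 is solved by product normalization, not by root-finding.
- a summation factor: a fit — the right tool for this form.
- the characteristic-root method: the coefficients change with the index, which the root method cannot absorb.
- the master substitution: no fixed divisor shrinks the index between calls.


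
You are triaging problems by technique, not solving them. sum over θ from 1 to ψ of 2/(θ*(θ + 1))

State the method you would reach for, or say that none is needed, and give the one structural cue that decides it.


Technique: telescoping — the denominator's roots in 2/(θ*(θ + 1)) sit an integer apart: decomposition produces a self-cancelling chain.


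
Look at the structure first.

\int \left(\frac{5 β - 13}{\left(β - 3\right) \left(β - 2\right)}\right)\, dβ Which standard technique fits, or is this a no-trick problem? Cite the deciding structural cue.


Diagnosis: partial fractions — a proper rational integrand whose denominator splits into simpler factors — decompose into partial fractions first.


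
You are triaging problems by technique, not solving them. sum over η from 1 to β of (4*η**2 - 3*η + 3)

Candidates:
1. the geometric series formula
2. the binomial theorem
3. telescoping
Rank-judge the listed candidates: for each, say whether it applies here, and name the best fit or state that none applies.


Technique: no special technique — constant-multiple powers of η with no cancellation partners and no common ratio — use the standard power-sum formulas.
- the geometric series formula — dividing successive terms gives an index-dependent quantity, not a constant.
- the binomial theorem: the summand does not match any term pattern of an expanded binomial power.
- telescoping — the summand is not presented as a shifted difference — a telescoping rewrite may exist, but the displayed structure does not offer one.


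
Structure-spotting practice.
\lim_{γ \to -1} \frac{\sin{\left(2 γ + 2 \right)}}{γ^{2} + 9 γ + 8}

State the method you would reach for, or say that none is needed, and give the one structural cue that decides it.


Diagnosis: l'Hôpital's rule (0/0) — plug in -1: top and bottom both hit zero, so differentiate each and retry. Known elementary limits would finish this too — the rule just bypasses the case analysis.


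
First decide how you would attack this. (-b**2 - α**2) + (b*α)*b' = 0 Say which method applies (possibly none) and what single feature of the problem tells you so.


Best approach: the homogeneous substitution — solved for the derivative, the right side is unchanged under scaling α and b together — it depends only on the ratio b/α, so substitute a single ratio variable. This doubles as a Bernoulli equation in the unknown as written; the homogeneous route needs no setup at all.


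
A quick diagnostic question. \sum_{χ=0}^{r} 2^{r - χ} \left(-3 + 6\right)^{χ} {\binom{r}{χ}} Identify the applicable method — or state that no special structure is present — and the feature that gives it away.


Verdict: the binomial theorem — the binomial coefficients weight matched powers of (-3 + 6) and 2, which is exactly the expansion of a binomial power.


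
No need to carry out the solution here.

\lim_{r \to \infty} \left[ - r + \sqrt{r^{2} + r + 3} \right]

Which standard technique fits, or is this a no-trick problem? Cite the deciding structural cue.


Technique: conjugate multiplication — \sqrt{r^{2} + r + 3} and r both blow up, but their difference is tame once the conjugate rationalizes it.


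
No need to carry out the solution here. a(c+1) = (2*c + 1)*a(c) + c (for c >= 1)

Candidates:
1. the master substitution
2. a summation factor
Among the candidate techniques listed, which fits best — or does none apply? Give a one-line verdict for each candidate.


Verdict: a summation factor — an index-dependent multiplier 2*c + 1 rules out characteristic roots; a summation factor converts it to a pure difference.
- the master substitution — the recursive argument is a shift of the index, not a fixed fraction of it.
- a summation factor — a fit — the right tool for this form.


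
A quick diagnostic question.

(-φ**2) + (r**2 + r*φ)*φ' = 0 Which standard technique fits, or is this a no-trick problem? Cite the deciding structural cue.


Diagnosis: the homogeneous substitution — solved for the derivative, the right side is unchanged under scaling r and φ together — it depends only on the ratio φ/r, so substitute a single ratio variable. With the right rearrangement (exchanging the roles of the variables where needed), this also fits a Bernoulli template; the homogeneous substitution reads the structure directly.


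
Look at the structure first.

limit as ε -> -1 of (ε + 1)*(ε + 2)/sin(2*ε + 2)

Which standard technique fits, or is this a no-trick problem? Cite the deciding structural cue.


Technique: l'Hôpital's rule (0/0) — plug in -1: top and bottom both hit zero, so differentiate each and retry. A local series expansion at the point resolves it as well; the rule is the packaged version of that step.


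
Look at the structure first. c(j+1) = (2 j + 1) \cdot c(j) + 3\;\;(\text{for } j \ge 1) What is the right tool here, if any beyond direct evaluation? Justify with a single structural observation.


Method: a summation factor — the coefficient 2 j + 1 drifts with the index, so no fixed root exists; normalizing by the cumulative product telescopes it.


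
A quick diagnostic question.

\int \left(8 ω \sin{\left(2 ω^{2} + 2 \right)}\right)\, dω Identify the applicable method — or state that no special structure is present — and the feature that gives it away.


Verdict: u-substitution — 8 ω matches the derivative of 2 ω^{2} + 2 up to a constant; with u = 2 ω^{2} + 2 the whole integrand folds into a function of u alone.


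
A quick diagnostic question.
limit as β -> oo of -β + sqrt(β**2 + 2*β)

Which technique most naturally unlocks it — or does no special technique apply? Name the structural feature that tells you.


Technique: conjugate multiplication — infinity minus infinity with a radical in play — multiply by the conjugate so the divergences of sqrt(β**2 + 2*β) and β annihilate.


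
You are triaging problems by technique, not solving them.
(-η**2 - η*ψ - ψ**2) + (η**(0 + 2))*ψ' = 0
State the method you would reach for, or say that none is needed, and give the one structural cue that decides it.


Best approach: the homogeneous substitution — the slope's numerator and denominator share total degree; set v = ψ/η and the equation drops to separable form.


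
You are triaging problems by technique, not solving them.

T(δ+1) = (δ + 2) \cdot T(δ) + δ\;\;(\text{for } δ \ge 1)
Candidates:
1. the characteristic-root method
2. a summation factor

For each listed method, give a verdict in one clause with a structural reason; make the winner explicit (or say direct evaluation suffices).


Diagnosis: a summation factor — normalize by the running product of δ + 2: the left side becomes a difference, and differences sum.
- the characteristic-root method — the coefficients change with the index, which the root method cannot absorb.
- a summation factor — yes — fits the structure here.


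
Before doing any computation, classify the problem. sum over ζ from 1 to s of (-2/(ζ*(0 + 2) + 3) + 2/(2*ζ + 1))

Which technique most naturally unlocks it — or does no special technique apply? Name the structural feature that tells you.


Technique: telescoping — the piece each term subtracts is 2/(2*ζ + 1) advanced by one index, and it reappears with a plus sign leading the following term — the sum collapses to its boundary terms.


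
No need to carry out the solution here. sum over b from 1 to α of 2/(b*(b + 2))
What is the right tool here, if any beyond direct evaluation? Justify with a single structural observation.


Verdict: telescoping — 2/(b*(b + 2)) hides a difference of shifted reciprocals — decompose it and the middle of the sum vanishes.


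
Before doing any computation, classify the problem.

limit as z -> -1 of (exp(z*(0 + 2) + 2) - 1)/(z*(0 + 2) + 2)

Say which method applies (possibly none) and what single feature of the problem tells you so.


Best approach: l'Hôpital's rule (0/0) — numerator and denominator both vanish at -1 — a genuine 0/0 form, which is exactly when l'Hôpital applies. One could equally expand both pieces locally and compare leading terms; the rule does that in one stroke.


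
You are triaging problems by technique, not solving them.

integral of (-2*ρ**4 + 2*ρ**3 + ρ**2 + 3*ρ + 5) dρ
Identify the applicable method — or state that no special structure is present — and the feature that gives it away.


Verdict: no special technique — a term-by-term power-rule job in ρ; no substitution or rearrangement earns its keep here.


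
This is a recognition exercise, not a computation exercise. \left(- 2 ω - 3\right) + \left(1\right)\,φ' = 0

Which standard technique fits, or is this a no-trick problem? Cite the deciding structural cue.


Technique: no special technique — the slope is a pure function of ω; integrate both sides and be done.


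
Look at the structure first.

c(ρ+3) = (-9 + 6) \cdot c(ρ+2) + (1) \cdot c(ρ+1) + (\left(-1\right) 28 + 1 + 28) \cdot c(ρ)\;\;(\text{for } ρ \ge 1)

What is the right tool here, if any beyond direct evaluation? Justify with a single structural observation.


Method: the characteristic-root method — this is the constant-coefficient homogeneous case — the whole solution in ρ reduces to a polynomial's roots.


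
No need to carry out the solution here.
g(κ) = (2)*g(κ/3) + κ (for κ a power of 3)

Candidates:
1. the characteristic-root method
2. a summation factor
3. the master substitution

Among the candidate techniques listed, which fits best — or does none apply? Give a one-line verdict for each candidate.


Diagnosis: the master substitution — the index is divided (κ/3), not shifted — substitute κ = 3^m to straighten it into a shift recurrence.
- the characteristic-root method: a divided-index call is not the fixed-shift linear shape that characteristic roots solve.
- a summation factor: the recursion divides its index rather than shifting it — there is no previous-term chain for a summation factor to telescope.
- the master substitution: yes — fits the structure here.


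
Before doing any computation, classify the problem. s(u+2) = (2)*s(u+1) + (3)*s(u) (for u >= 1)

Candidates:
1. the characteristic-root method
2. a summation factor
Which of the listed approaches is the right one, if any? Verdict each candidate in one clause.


Diagnosis: the characteristic-root method — because shifting u leaves the equation's coefficients unchanged, exponential trials reduce it to algebra.
- the characteristic-root method: a fit — the right tool for this form.
- a summation factor: the recurrence reaches back more than one step, outside the first-order family a summation factor normalizes.


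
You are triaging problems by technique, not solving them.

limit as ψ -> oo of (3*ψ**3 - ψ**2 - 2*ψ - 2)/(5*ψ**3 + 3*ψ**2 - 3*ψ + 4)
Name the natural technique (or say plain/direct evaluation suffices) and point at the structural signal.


Technique: dominant-term comparison — as ψ grows, only the highest-degree terms matter — compare leading terms and read the limit off. Viewed as a single quotient this is an ∞/∞ form — an at-infinity application of l'Hôpital's rule would also resolve it; comparing leading growth reads the answer without differentiating.


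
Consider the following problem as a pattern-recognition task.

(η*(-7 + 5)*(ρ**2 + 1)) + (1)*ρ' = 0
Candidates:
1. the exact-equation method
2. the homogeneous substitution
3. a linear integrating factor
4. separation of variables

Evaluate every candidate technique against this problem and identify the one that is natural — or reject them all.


Diagnosis: separation of variables — all dependence on the two variables factors apart, the defining separable shape.
- the exact-equation method — no potential function has this form as its differential, as written.
- the homogeneous substitution: the slope changes under joint rescaling, failing the degree-zero test.
- a linear integrating factor — a nonlinear term in the unknown puts this outside the integrating-factor template.
- separation of variables — yes, a natural case for it.


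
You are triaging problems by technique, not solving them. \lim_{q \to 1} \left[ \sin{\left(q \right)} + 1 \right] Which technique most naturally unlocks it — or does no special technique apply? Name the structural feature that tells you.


Technique: no special technique — the function is continuous at 1; evaluation is itself the limit, no machinery required.


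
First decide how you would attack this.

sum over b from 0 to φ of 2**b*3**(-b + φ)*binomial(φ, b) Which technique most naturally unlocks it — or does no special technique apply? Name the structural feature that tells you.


Best approach: the binomial theorem — the binomial coefficients weight matched powers of 2 and 3, which is exactly the expansion of a binomial power.


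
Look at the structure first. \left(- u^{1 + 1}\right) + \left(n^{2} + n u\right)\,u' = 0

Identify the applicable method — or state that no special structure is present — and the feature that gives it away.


Technique: the homogeneous substitution — solved for the derivative, the right side is unchanged under scaling n and u together — it depends only on the ratio u/n, so substitute a single ratio variable. With the right rearrangement (exchanging the roles of the variables where needed), this also fits a Bernoulli template; the homogeneous substitution reads the structure directly.


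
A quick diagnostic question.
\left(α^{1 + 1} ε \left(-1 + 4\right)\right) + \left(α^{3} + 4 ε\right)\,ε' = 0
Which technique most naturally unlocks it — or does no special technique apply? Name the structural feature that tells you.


Best approach: the exact-equation method — equality of cross partials is the green light — assemble the potential function term by term.


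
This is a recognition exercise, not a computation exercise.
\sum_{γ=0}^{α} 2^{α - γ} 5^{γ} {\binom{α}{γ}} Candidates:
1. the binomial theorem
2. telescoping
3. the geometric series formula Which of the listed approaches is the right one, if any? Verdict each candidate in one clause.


Method: the binomial theorem — binomial coefficients against complementary powers of 5 and 2: recognize the binomial expansion and resum.
- the binomial theorem: yes — fits the structure here.
- telescoping — the terms as presented offer no neighboring cancellation — a telescoping rewrite may exist, but the displayed structure does not hand one over.
- the geometric series formula — the ratio of consecutive terms depends on the index.


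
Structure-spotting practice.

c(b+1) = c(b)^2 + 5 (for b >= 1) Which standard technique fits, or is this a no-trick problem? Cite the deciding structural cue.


Best approach: no special technique — once the recursion is nonlinear, characteristic roots, master substitutions, and summation factors are all off the table.


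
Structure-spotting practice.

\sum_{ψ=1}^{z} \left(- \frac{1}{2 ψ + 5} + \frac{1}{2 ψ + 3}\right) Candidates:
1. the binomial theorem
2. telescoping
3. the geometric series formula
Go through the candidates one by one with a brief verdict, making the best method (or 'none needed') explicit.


Verdict: telescoping — consecutive terms evaluate one function at adjacent indices (\frac{1}{2 ψ + 3} is its current value): one term's tail is the next term's head, so the chain collapses.
- the binomial theorem — no binomial coefficients pair with matched powers.
- telescoping — a fit — the right tool for this form.
- the geometric series formula — the term-to-term ratio drifts with the index — the one thing the geometric formula cannot absorb.


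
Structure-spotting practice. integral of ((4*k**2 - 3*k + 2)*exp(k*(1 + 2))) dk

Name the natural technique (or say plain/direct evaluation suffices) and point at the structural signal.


Technique: integration by parts — differentiate 4*k**2 - 3*k + 2, integrate exp(k*(1 + 2)): each pass lowers the polynomial degree, so parts terminates.


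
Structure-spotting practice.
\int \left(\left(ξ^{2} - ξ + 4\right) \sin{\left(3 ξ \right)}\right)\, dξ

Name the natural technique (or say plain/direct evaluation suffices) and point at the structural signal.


Method: integration by parts — a polynomial ξ^{2} - ξ + 4 against the kernel \sin{\left(3 ξ \right)} is the signature bounded-ladder case for integration by parts.


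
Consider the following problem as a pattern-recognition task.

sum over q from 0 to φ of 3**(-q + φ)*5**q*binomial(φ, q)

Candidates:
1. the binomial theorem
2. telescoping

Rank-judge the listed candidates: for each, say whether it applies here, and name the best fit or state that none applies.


Technique: the binomial theorem — terms weighting binomial(φ, q) against matched powers of 5 and 3 reassemble into (5 + 3)^φ by the binomial theorem.
- the binomial theorem — a fit — the right tool for this form.
- telescoping: the summand is not presented as a shifted difference — a telescoping rewrite may exist, but the displayed structure does not offer one.


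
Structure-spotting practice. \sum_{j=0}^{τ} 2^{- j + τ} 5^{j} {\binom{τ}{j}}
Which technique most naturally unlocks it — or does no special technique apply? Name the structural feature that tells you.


Method: the binomial theorem — the binomial coefficients weight matched powers of 5 and 2, which is exactly the expansion of a binomial power.


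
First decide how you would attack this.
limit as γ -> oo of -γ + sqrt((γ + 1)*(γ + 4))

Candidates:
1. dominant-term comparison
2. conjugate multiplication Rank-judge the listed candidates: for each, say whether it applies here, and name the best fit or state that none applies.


Best approach: conjugate multiplication — two divergent pieces with a minus sign between them and a radical in the mix: rationalize sqrt((γ + 1)*(γ + 4)) - γ before any limit law applies.
- dominant-term comparison: this limit is not decided by comparing polynomial growth at infinity.
- conjugate multiplication: applies; the problem has the shape this method handles.


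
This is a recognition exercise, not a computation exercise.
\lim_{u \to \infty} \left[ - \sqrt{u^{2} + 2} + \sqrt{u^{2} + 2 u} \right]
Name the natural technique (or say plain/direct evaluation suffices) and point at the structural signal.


Technique: conjugate multiplication — the difference \sqrt{u^{2} + 2 u} - \sqrt{u^{2} + 2} is an ∞ − ∞ stalemate; its conjugate partner breaks the tie.


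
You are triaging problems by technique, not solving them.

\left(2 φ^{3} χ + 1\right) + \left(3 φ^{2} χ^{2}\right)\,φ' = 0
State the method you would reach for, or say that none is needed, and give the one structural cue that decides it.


Method: the exact-equation method — checking ∂/∂φ of 2 φ^{3} χ + 1 against ∂/∂χ of 3 φ^{2} χ^{2}: they match — the equation is exact as it stands.


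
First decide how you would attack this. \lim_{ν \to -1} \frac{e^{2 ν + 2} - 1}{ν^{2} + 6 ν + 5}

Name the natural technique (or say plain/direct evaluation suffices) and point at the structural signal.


Best approach: l'Hôpital's rule (0/0) — substituting -1 gives 0 over 0; differentiate top and bottom once and re-evaluate. A first-order expansion at the point is an equally standard path; the rule packages it.


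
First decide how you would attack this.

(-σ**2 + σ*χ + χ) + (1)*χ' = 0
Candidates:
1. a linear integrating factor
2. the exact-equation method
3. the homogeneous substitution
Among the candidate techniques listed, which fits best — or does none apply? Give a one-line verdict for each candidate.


Method: a linear integrating factor — linear in the unknown with genuine forcing: multiply through by the exponential of the integrated coefficient and the left side closes into one derivative.
- a linear integrating factor: yes — fits the structure here.
- the exact-equation method: the cross partial derivatives disagree, so no single potential exists.
- the homogeneous substitution: the ratio substitution does not collapse this equation.
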